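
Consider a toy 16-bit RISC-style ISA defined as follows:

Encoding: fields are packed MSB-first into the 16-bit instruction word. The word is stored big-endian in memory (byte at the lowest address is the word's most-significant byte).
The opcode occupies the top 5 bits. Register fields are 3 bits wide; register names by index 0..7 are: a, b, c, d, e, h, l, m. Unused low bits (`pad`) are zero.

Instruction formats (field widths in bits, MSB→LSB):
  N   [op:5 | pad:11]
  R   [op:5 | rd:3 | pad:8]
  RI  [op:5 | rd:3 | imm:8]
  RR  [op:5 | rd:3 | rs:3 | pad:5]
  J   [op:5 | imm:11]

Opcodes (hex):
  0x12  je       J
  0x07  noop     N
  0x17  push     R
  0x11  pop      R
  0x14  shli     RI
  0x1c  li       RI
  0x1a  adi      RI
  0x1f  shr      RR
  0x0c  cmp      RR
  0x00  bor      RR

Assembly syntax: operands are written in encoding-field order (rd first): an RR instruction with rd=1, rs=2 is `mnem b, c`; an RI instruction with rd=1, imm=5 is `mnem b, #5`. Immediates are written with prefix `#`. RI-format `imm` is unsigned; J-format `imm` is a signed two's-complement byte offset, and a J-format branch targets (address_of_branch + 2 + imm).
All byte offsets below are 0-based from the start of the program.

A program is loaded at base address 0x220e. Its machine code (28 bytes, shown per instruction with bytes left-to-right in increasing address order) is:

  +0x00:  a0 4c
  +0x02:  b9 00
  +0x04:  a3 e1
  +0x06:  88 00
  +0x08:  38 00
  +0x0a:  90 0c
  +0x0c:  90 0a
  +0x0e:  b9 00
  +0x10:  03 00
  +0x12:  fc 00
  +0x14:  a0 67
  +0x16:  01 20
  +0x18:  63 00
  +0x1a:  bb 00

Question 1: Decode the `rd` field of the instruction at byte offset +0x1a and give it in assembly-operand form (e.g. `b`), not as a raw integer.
d

+0x1a: bb 00 ⇒ word 0xbb00 (big)
  top 5b → 0x17 → push [R]
  rd: (w>>8)&0x7=0x3 → d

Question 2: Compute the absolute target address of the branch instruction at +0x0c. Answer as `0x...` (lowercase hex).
0x2226

+0x0c: 90 0a ⇒ word 0x900a (big)
  top 5b → 0x12 → je [J]
  imm: (w>>0)&0x7ff=0xa → #10
  target = base 0x220e + off 0x0c + 2 + imm 10 = 0x2226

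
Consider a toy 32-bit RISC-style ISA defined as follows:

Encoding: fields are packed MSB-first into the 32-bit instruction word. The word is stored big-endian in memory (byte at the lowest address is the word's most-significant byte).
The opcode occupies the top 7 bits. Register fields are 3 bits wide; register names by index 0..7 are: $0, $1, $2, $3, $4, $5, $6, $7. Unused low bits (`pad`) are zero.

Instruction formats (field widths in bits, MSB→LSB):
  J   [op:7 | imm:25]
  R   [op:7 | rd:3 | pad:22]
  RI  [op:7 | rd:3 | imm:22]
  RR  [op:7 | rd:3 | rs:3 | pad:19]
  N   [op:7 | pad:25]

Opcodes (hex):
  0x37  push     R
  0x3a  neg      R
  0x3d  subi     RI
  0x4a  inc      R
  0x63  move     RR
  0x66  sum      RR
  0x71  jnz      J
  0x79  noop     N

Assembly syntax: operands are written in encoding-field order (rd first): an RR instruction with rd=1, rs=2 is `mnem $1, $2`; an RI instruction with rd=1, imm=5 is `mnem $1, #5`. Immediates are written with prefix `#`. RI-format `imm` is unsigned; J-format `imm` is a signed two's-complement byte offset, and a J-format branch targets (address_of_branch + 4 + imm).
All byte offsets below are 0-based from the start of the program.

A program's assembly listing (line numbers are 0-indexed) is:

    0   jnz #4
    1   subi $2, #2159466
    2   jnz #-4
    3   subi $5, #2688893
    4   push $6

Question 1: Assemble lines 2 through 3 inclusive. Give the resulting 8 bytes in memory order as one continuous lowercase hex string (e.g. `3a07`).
line 2 (jnz): pack op=0x71:7|imm=-4:25 = 0xe3fffffc; big→ e3 ff ff fc
line 3 (subi): pack op=0x3d:7|rd=5:3|imm=2688893:22 = 0x7b69077d; big→ 7b 69 07 7d

e3fffffc7b69077d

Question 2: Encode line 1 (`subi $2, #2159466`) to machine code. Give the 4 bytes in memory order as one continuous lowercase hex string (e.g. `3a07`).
7aa0f36a

L1: subi op=0x3d:7|rd=2:3|imm=2159466:22 ⇒ 0x7aa0f36a ⇒ big 7a a0 f3 6a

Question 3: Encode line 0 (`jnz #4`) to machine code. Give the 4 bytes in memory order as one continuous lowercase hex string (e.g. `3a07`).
line 0 (jnz): pack op=0x71:7|imm=4:25 = 0xe2000004; big→ e2 00 00 04

e2000004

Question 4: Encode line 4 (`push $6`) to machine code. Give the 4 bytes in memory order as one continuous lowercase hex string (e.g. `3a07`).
6f800000

line 4 (push): pack op=0x37:7|rd=6:3|pad=0:22 = 0x6f800000; big→ 6f 80 00 00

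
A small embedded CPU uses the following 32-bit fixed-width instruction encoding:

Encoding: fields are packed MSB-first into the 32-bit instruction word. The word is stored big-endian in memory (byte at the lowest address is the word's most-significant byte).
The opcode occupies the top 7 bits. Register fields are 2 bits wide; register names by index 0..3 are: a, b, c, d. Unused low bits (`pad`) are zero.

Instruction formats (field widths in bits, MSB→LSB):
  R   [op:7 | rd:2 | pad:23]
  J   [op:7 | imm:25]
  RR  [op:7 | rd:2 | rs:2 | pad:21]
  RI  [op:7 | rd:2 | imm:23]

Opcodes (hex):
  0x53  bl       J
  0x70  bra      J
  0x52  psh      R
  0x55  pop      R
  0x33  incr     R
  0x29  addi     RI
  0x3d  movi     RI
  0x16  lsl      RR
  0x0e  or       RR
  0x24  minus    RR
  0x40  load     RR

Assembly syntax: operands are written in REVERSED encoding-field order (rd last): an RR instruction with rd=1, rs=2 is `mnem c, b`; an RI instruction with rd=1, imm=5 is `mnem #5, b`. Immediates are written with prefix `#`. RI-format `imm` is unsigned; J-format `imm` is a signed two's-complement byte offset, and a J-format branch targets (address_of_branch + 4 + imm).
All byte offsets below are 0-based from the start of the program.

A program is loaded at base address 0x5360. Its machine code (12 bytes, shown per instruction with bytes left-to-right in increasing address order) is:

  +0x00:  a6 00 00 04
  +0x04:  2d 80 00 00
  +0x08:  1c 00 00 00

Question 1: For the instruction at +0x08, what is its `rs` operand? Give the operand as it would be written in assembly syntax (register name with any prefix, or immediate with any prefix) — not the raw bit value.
[08] 1c 00 00 00 → 0x1c000000
  op=0x1c000000>>25=0xe ⇒ or (RR)
  rd: (w>>23)&0x3=0x0 → a
  rs: (w>>21)&0x3=0x0 → a

a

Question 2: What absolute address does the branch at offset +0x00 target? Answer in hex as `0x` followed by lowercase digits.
+0x00: a6 00 00 04 ⇒ word 0xa6000004 (big)
  op=0xa6000004>>25=0x53 ⇒ bl (J)
  imm: (w>>0)&0x1ffffff=0x4 → #4
  target = base 0x5360 + off 0x00 + 4 + imm 4 = 0x5368

0x5368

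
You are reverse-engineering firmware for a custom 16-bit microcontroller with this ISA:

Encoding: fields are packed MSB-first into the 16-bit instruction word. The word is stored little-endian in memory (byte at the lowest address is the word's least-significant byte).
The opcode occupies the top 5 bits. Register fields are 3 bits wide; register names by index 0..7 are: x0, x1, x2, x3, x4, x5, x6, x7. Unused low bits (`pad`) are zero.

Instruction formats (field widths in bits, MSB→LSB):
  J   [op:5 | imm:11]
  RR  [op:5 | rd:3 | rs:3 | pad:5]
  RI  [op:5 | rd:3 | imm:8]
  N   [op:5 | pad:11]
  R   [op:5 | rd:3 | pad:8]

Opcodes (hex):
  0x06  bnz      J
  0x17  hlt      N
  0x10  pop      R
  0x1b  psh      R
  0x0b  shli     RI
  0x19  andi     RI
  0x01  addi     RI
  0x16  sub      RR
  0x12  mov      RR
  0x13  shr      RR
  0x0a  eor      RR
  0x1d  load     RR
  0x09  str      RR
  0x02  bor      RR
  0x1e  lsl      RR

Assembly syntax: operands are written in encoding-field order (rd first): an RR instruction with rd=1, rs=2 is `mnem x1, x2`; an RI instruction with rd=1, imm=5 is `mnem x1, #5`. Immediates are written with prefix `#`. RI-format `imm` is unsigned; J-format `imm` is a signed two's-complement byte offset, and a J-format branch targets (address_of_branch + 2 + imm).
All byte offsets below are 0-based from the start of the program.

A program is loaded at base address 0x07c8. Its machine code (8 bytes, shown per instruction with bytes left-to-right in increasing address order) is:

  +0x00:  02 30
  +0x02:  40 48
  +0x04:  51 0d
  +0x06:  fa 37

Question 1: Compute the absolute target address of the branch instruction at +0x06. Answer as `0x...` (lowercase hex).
off 0x06: read fa 37 as little → 0x37fa
  op=0x37fa>>11=0x6 ⇒ bnz (J)
  imm: (w>>0)&0x7ff=0x7fa (s11→-6) → #-6
  target = base 0x07c8 + off 0x06 + 2 + imm -6 = 0x07ca

0x07ca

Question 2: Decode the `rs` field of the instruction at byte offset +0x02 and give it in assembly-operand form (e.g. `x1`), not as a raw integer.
x2

@+02  little-endian(40 48) = 0x4840
  top 5b → 0x9 → str [RR]
  [10:8] rd=0 = x0
  [7:5] rs=2 = x2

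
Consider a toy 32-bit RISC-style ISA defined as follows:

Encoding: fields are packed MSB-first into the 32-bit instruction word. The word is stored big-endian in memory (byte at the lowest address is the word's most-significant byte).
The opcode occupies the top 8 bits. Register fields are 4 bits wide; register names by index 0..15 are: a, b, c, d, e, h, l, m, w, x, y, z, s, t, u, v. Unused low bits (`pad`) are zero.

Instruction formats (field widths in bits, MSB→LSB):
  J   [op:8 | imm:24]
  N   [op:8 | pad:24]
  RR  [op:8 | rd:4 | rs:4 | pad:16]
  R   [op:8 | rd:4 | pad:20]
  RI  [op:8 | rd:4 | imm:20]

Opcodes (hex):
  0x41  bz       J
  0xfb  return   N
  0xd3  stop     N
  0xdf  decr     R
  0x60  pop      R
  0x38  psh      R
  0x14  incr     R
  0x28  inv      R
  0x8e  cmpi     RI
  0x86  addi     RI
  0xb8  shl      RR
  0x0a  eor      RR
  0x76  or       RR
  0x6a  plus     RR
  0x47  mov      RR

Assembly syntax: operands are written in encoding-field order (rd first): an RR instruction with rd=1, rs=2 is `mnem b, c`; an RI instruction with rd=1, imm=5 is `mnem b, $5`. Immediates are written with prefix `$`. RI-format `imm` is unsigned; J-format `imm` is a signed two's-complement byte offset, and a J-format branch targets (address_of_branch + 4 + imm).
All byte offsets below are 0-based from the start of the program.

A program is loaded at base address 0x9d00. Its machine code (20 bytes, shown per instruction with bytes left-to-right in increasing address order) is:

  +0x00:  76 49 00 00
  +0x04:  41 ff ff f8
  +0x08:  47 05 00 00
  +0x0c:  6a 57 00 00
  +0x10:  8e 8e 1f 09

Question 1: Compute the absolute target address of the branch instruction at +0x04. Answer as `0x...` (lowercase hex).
0x9d00

off 0x04: read 41 ff ff f8 as big → 0x41fffff8
  top 8b → 0x41 → bz [J]
  imm@[23:0]=0xfffff8 (s24→-8) ⇒ $-8
  target = base 0x9d00 + off 0x04 + 4 + imm -8 = 0x9d00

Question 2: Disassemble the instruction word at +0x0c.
off 0x0c: read 6a 57 00 00 as big → 0x6a570000
  top 8b → 0x6a → plus [RR]
  [23:20] rd=5 = h
  [19:16] rs=7 = m

plus h, m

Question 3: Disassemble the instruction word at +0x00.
@+00  big-endian(76 49 00 00) = 0x76490000
  opcode bits[31:24]=0x76: or/RR
  rd: (w>>20)&0xf=0x4 → e
  rs: (w>>16)&0xf=0x9 → x

or e, x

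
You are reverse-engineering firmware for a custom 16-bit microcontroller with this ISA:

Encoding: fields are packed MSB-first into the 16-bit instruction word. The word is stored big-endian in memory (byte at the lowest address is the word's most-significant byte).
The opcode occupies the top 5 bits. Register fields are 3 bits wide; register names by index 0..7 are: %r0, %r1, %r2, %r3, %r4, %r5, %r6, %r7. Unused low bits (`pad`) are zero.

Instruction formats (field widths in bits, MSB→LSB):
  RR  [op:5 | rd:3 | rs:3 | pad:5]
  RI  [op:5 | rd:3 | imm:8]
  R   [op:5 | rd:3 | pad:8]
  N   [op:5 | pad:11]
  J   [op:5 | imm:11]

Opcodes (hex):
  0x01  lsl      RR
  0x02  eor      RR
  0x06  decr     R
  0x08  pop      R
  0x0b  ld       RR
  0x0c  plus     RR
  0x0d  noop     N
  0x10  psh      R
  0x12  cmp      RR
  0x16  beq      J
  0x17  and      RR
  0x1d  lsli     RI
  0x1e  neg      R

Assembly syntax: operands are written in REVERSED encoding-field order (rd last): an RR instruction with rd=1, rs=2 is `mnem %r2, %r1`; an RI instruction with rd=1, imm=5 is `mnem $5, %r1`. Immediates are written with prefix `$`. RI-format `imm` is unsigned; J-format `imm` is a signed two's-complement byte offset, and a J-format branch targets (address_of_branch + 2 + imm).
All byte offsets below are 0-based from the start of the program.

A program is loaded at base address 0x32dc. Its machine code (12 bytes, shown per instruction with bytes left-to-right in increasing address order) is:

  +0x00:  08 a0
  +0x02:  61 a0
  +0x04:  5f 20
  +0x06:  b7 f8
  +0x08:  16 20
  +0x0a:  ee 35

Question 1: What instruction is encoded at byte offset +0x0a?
@+0a  big-endian(ee 35) = 0xee35
  top 5b → 0x1d → lsli [RI]
  [10:8] rd=6 = %r6
  [7:0] imm=53 = $53

lsli $53, %r6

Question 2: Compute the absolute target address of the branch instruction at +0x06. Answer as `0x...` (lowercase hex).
+0x06: b7 f8 ⇒ word 0xb7f8 (big)
  opcode bits[15:11]=0x16: beq/J
  imm@[10:0]=0x7f8 (s11→-8) ⇒ $-8
  target = base 0x32dc + off 0x06 + 2 + imm -8 = 0x32dc

0x32dc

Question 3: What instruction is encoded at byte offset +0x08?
@+08  big-endian(16 20) = 0x1620
  op=0x1620>>11=0x2 ⇒ eor (RR)
  rd@[10:8]=0x6 ⇒ %r6
  rs@[7:5]=0x1 ⇒ %r1

eor %r1, %r6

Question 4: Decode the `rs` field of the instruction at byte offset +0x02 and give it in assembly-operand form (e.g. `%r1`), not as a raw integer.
%r5

[02] 61 a0 → 0x61a0
  top 5b → 0xc → plus [RR]
  [10:8] rd=1 = %r1
  [7:5] rs=5 = %r5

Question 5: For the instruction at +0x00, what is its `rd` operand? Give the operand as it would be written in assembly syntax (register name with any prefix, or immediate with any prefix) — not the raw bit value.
[00] 08 a0 → 0x08a0
  opcode bits[15:11]=0x1: lsl/RR
  [10:8] rd=0 = %r0
  [7:5] rs=5 = %r5

%r0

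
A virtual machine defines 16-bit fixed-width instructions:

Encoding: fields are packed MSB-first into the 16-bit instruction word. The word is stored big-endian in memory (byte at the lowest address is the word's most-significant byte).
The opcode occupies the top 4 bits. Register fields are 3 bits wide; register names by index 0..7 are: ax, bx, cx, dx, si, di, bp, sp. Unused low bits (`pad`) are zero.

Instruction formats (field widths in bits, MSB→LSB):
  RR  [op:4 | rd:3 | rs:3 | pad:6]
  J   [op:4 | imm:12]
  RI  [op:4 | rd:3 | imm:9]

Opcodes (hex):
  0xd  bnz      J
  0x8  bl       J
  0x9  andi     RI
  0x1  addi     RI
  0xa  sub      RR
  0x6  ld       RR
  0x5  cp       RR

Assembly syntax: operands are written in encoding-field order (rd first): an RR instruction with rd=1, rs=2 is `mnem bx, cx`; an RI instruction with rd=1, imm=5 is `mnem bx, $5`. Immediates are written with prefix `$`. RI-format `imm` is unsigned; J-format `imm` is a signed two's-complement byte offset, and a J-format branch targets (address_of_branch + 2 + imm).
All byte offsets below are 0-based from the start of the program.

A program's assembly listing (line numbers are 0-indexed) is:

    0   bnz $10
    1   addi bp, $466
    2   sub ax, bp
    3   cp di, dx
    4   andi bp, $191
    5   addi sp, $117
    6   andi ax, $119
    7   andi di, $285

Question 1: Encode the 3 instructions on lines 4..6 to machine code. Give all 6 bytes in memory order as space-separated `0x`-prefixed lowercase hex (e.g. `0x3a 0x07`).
0x9c 0xbf 0x1e 0x75 0x90 0x77

line 4 (andi): pack op=0x9:4|rd=6:3|imm=191:9 = 0x9cbf; big→ 9c bf
line 5 (addi): pack op=0x1:4|rd=7:3|imm=117:9 = 0x1e75; big→ 1e 75
line 6 (andi): pack op=0x9:4|rd=0:3|imm=119:9 = 0x9077; big→ 90 77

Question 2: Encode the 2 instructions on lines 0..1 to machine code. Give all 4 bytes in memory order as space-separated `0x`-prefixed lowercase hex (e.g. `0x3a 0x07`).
line 0 (bnz): pack op=0xd:4|imm=10:12 = 0xd00a; big→ d0 0a
line 1 (addi): pack op=0x1:4|rd=6:3|imm=466:9 = 0x1dd2; big→ 1d d2

0xd0 0x0a 0x1d 0xd2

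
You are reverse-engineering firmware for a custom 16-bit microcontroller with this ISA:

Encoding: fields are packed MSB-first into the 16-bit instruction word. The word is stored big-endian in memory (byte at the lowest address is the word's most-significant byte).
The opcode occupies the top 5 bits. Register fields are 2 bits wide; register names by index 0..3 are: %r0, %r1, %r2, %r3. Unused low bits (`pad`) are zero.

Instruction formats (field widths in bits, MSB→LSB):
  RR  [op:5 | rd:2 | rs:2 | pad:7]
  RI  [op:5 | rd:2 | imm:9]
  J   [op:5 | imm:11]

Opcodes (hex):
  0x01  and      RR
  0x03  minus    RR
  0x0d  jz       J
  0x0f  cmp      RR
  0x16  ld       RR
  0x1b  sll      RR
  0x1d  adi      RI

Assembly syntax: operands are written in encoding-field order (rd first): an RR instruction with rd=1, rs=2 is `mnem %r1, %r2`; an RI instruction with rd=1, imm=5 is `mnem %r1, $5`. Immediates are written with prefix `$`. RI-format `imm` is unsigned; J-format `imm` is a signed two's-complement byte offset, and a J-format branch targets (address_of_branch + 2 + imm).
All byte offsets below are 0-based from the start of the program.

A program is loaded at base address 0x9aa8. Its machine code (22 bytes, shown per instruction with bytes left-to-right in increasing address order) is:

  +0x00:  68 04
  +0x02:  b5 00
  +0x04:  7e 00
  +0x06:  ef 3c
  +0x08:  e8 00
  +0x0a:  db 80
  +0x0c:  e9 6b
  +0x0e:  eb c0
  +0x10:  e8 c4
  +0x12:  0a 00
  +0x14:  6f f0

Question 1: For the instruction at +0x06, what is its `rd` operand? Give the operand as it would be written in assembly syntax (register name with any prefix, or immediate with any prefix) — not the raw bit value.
%r3

off 0x06: read ef 3c as big → 0xef3c
  op=0xef3c>>11=0x1d ⇒ adi (RI)
  rd@[10:9]=0x3 ⇒ %r3
  imm@[8:0]=0x13c ⇒ $316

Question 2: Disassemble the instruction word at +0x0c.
[0c] e9 6b → 0xe96b
  opcode bits[15:11]=0x1d: adi/RI
  [10:9] rd=0 = %r0
  [8:0] imm=363 = $363

adi %r0, $363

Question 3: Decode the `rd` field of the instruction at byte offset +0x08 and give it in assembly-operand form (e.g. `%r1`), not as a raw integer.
+0x08: e8 00 ⇒ word 0xe800 (big)
  top 5b → 0x1d → adi [RI]
  rd: (w>>9)&0x3=0x0 → %r0
  imm: (w>>0)&0x1ff=0x0 → $0

%r0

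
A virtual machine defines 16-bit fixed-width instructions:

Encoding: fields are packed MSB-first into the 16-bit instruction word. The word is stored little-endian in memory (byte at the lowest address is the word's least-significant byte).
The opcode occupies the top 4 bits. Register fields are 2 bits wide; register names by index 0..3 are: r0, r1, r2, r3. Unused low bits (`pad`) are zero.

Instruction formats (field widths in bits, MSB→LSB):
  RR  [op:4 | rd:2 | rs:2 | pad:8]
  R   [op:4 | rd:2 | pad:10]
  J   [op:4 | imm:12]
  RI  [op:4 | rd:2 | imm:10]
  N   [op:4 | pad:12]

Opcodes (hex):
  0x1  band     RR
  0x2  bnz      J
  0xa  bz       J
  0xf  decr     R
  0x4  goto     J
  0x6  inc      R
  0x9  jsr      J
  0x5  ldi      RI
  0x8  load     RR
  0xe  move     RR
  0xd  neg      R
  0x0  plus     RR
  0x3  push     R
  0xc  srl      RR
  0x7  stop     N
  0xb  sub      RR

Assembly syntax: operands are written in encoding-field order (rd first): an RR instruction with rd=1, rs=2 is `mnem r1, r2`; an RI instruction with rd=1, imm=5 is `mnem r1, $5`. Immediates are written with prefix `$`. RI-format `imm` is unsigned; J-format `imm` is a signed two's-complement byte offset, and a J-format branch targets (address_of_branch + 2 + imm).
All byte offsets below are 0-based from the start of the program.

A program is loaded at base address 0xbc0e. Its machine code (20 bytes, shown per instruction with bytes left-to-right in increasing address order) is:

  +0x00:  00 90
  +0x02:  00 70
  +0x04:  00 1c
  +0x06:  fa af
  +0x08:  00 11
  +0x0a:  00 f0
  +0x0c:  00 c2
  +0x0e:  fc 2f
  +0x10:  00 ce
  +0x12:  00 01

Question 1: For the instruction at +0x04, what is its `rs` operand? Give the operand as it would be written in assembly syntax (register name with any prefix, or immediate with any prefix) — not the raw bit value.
@+04  little-endian(00 1c) = 0x1c00
  top 4b → 0x1 → band [RR]
  rd: (w>>10)&0x3=0x3 → r3
  rs: (w>>8)&0x3=0x0 → r0

r0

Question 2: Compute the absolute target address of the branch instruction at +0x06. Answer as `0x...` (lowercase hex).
+0x06: fa af ⇒ word 0xaffa (little)
  opcode bits[15:12]=0xa: bz/J
  imm@[11:0]=0xffa (s12→-6) ⇒ $-6
  target = base 0xbc0e + off 0x06 + 2 + imm -6 = 0xbc10

0xbc10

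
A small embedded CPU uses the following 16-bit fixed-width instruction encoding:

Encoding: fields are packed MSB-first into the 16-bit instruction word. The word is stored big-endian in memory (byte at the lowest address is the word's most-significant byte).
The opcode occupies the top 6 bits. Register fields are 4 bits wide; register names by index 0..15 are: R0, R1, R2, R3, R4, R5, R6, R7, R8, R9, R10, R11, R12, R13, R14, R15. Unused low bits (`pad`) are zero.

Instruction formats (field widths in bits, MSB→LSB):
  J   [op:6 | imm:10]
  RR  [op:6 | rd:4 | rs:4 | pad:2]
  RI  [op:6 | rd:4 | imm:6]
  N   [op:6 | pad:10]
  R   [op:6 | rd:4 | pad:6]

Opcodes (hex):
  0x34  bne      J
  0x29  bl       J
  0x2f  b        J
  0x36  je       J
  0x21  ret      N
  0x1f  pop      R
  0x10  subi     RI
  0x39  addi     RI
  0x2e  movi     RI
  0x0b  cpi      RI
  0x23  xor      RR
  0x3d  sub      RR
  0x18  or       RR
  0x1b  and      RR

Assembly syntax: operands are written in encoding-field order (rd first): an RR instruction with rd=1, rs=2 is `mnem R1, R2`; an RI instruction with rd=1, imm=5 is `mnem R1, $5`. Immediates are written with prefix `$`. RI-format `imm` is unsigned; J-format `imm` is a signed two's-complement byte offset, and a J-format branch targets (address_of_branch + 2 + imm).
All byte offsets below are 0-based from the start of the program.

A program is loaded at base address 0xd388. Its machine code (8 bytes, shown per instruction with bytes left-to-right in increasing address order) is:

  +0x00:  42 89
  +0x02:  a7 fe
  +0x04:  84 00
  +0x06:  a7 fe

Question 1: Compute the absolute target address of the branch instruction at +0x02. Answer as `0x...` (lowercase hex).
@+02  big-endian(a7 fe) = 0xa7fe
  op=0xa7fe>>10=0x29 ⇒ bl (J)
  [9:0] imm=1022 (s10→-2) = $-2
  target = base 0xd388 + off 0x02 + 2 + imm -2 = 0xd38a

0xd38a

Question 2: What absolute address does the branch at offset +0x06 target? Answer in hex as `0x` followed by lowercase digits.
0xd38e

[06] a7 fe → 0xa7fe
  opcode bits[15:10]=0x29: bl/J
  imm@[9:0]=0x3fe (s10→-2) ⇒ $-2
  target = base 0xd388 + off 0x06 + 2 + imm -2 = 0xd38e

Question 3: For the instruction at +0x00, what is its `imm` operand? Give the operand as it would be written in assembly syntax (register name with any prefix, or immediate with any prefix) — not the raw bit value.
$9

@+00  big-endian(42 89) = 0x4289
  op=0x4289>>10=0x10 ⇒ subi (RI)
  rd@[9:6]=0xa ⇒ R10
  imm@[5:0]=0x9 ⇒ $9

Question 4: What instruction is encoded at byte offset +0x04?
[04] 84 00 → 0x8400
  op=0x8400>>10=0x21 ⇒ ret (N)

ret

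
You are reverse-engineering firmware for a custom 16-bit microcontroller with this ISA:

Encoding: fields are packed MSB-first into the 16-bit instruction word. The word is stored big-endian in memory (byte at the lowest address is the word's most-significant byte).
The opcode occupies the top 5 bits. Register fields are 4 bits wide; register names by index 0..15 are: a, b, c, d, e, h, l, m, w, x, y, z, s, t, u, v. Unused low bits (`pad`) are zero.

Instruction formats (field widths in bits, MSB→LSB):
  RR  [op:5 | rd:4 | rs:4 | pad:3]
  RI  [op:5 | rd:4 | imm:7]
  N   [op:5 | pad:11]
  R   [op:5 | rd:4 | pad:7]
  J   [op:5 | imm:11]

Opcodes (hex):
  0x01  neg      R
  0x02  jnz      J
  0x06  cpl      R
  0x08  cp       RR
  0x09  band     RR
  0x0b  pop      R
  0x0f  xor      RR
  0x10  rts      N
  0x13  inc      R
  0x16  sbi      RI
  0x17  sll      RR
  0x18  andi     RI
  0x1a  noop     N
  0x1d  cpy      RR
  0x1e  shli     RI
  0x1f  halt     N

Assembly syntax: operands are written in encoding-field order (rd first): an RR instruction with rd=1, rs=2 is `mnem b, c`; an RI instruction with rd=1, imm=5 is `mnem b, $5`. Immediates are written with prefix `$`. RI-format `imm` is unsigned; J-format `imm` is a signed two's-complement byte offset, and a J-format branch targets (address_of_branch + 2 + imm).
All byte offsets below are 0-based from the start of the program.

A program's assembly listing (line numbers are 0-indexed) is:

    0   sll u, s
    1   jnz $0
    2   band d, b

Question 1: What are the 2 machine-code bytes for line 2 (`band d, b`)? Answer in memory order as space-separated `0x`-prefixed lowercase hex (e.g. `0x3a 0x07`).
2. band fields op=0x9:5|rd=3:4|rs=1:4|pad=0:3 → word 4988h → 49 88

0x49 0x88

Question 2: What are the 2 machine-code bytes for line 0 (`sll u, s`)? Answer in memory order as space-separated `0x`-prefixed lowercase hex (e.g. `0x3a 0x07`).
0xbf 0x60

line 0 (sll): pack op=0x17:5|rd=14:4|rs=12:4|pad=0:3 = 0xbf60; big→ bf 60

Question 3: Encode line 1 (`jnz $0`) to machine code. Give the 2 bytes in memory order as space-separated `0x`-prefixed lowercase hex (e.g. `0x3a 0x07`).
line 1 (jnz): pack op=0x2:5|imm=0:11 = 0x1000; big→ 10 00

0x10 0x00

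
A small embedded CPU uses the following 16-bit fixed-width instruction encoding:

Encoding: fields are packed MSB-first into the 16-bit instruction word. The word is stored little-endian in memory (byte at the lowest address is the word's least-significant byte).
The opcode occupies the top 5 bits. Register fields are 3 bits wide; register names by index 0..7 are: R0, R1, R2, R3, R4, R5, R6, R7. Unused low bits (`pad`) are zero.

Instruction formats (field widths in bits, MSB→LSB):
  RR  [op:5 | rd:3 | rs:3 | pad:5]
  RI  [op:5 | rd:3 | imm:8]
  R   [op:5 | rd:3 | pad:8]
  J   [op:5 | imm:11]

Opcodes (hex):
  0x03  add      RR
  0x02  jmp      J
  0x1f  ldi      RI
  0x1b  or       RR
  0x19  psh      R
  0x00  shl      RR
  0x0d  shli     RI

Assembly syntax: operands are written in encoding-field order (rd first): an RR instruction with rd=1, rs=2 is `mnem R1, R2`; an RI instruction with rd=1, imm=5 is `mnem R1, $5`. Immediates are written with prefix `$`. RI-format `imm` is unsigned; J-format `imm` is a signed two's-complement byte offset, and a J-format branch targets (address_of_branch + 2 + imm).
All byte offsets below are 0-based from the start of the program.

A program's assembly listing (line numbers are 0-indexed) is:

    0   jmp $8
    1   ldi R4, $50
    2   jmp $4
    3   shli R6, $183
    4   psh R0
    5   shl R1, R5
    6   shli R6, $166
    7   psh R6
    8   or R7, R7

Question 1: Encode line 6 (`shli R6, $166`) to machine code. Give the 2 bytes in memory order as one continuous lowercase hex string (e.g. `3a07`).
line 6 (shli): pack op=0xd:5|rd=6:3|imm=166:8 = 0x6ea6; little→ a6 6e

a66e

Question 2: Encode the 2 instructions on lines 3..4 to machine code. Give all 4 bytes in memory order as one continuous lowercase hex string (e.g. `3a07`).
L3: shli op=0xd:5|rd=6:3|imm=183:8 ⇒ 0x6eb7 ⇒ little b7 6e
L4: psh op=0x19:5|rd=0:3|pad=0:8 ⇒ 0xc800 ⇒ little 00 c8

b76e00c8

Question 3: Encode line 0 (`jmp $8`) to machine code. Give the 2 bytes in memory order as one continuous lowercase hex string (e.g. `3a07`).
line 0 (jmp): pack op=0x2:5|imm=8:11 = 0x1008; little→ 08 10

0810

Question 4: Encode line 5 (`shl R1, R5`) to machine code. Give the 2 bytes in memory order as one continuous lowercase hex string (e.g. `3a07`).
5. shl fields op=0x0:5|rd=1:3|rs=5:3|pad=0:5 → word 01a0h → a0 01

a001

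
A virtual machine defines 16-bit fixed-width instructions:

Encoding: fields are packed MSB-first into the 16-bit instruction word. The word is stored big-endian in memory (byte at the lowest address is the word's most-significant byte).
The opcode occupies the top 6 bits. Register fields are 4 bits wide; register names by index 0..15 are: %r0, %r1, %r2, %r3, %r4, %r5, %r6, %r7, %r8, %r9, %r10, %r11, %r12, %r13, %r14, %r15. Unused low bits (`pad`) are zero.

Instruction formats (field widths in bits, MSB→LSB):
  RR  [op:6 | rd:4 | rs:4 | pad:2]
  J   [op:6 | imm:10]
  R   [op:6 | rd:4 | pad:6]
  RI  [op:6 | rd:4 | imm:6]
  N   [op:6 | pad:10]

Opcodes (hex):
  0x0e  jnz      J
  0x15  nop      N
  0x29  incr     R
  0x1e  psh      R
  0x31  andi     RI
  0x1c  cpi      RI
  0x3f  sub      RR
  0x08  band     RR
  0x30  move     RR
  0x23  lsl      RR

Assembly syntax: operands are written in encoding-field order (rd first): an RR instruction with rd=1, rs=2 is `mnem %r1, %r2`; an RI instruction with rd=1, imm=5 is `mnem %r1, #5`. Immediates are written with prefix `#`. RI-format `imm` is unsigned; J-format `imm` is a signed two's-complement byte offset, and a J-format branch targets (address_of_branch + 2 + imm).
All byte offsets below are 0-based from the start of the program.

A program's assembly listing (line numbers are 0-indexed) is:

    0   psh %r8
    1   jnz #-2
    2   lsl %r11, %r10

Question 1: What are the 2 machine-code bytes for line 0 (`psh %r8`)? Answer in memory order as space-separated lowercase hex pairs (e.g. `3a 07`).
7a 00

L0: psh op=0x1e:6|rd=8:4|pad=0:6 ⇒ 0x7a00 ⇒ big 7a 00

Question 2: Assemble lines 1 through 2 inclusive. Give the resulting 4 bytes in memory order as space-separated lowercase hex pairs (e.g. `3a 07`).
3b fe 8e e8

1. jnz fields op=0xe:6|imm=-2:10 → word 3bfeh → 3b fe
2. lsl fields op=0x23:6|rd=11:4|rs=10:4|pad=0:2 → word 8ee8h → 8e e8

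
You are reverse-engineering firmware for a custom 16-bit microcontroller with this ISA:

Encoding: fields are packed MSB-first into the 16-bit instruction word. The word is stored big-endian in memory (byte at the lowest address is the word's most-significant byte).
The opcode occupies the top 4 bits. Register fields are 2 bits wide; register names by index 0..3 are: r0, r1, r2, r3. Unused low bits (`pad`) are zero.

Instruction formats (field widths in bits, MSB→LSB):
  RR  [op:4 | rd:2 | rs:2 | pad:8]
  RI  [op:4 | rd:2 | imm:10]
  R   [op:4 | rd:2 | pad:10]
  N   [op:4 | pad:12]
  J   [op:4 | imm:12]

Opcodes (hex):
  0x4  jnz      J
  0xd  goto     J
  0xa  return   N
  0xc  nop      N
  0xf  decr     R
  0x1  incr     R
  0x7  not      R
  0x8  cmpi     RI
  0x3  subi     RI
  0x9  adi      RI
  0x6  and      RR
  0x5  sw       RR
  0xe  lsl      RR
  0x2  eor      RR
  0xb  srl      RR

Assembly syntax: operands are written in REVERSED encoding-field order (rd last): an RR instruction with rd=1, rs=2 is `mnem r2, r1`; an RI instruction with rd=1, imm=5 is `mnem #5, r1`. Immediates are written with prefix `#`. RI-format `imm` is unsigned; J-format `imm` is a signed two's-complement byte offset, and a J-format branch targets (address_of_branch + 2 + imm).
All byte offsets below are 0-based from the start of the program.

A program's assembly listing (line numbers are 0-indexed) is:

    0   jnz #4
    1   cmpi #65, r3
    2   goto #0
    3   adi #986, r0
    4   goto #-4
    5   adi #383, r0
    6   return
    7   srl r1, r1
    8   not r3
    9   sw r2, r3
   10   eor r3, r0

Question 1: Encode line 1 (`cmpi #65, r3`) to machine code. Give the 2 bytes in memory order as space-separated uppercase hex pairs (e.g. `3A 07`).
8C 41

1. cmpi fields op=0x8:4|rd=3:2|imm=65:10 → word 8c41h → 8c 41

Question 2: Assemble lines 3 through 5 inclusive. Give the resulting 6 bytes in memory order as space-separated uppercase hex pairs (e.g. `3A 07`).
93 DA DF FC 91 7F

line 3 (adi): pack op=0x9:4|rd=0:2|imm=986:10 = 0x93da; big→ 93 da
line 4 (goto): pack op=0xd:4|imm=-4:12 = 0xdffc; big→ df fc
line 5 (adi): pack op=0x9:4|rd=0:2|imm=383:10 = 0x917f; big→ 91 7f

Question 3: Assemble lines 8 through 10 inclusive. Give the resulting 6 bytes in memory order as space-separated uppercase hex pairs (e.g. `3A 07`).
7C 00 5E 00 23 00

line 8 (not): pack op=0x7:4|rd=3:2|pad=0:10 = 0x7c00; big→ 7c 00
line 9 (sw): pack op=0x5:4|rd=3:2|rs=2:2|pad=0:8 = 0x5e00; big→ 5e 00
line 10 (eor): pack op=0x2:4|rd=0:2|rs=3:2|pad=0:8 = 0x2300; big→ 23 00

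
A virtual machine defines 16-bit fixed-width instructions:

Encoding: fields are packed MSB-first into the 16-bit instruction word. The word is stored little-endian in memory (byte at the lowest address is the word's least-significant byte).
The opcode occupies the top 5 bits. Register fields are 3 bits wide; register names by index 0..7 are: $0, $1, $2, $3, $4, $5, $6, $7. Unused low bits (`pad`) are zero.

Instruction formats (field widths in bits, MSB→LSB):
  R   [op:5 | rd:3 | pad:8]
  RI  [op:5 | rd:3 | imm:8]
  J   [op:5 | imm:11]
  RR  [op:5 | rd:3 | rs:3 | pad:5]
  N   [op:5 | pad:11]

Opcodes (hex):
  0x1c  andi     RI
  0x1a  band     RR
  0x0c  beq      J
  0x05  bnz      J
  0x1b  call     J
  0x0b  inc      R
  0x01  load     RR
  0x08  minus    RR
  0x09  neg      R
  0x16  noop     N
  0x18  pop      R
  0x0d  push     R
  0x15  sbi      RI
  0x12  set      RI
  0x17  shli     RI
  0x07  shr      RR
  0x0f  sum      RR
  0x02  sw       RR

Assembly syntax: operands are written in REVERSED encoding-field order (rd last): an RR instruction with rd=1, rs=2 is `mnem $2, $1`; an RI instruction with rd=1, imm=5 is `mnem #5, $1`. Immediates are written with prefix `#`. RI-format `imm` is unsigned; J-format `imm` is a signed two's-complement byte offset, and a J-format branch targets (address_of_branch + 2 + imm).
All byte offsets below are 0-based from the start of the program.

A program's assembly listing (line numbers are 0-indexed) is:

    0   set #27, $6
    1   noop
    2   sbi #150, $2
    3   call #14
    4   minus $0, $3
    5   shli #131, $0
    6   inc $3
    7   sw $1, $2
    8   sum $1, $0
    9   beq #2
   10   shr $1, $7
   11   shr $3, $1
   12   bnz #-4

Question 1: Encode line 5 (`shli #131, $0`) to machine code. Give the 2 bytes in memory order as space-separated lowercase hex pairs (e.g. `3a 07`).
83 b8

5. shli fields op=0x17:5|rd=0:3|imm=131:8 → word b883h → 83 b8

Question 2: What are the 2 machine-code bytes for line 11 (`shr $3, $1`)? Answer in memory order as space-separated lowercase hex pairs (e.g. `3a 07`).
60 39

L11: shr op=0x7:5|rd=1:3|rs=3:3|pad=0:5 ⇒ 0x3960 ⇒ little 60 39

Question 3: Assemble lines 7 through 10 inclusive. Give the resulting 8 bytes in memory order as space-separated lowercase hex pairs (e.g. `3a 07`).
line 7 (sw): pack op=0x2:5|rd=2:3|rs=1:3|pad=0:5 = 0x1220; little→ 20 12
line 8 (sum): pack op=0xf:5|rd=0:3|rs=1:3|pad=0:5 = 0x7820; little→ 20 78
line 9 (beq): pack op=0xc:5|imm=2:11 = 0x6002; little→ 02 60
line 10 (shr): pack op=0x7:5|rd=7:3|rs=1:3|pad=0:5 = 0x3f20; little→ 20 3f

20 12 20 78 02 60 20 3f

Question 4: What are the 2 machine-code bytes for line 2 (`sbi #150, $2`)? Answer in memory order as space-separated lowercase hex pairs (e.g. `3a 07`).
L2: sbi op=0x15:5|rd=2:3|imm=150:8 ⇒ 0xaa96 ⇒ little 96 aa

96 aa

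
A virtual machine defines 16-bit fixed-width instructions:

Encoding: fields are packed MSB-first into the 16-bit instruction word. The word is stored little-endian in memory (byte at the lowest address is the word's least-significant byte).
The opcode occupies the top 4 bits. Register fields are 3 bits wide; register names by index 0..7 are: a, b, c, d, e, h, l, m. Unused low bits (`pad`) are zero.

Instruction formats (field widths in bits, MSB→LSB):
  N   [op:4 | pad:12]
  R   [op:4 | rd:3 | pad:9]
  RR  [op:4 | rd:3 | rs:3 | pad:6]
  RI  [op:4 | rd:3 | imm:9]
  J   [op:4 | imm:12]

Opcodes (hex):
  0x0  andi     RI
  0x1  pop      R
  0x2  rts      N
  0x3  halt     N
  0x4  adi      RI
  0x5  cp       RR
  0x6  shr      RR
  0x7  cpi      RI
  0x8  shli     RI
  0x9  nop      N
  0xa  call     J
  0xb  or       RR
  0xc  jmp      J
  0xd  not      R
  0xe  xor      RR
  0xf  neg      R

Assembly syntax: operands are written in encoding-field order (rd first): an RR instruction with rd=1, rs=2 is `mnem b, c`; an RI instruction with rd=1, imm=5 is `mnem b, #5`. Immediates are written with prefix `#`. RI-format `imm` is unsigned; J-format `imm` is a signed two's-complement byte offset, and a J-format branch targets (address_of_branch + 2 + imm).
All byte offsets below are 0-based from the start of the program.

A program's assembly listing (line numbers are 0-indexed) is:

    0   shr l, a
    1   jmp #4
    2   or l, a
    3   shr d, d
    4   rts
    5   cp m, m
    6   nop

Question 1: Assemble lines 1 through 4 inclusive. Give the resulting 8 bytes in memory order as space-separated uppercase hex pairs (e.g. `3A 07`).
L1: jmp op=0xc:4|imm=4:12 ⇒ 0xc004 ⇒ little 04 c0
L2: or op=0xb:4|rd=6:3|rs=0:3|pad=0:6 ⇒ 0xbc00 ⇒ little 00 bc
L3: shr op=0x6:4|rd=3:3|rs=3:3|pad=0:6 ⇒ 0x66c0 ⇒ little c0 66
L4: rts op=0x2:4|pad=0:12 ⇒ 0x2000 ⇒ little 00 20

04 C0 00 BC C0 66 00 20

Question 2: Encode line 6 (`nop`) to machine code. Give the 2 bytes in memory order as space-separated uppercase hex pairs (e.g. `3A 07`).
L6: nop op=0x9:4|pad=0:12 ⇒ 0x9000 ⇒ little 00 90

00 90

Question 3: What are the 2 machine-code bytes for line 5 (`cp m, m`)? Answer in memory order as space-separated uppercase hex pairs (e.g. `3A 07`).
C0 5F

L5: cp op=0x5:4|rd=7:3|rs=7:3|pad=0:6 ⇒ 0x5fc0 ⇒ little c0 5f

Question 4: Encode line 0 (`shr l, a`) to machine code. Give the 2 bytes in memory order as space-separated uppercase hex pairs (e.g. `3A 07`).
00 6C

0. shr fields op=0x6:4|rd=6:3|rs=0:3|pad=0:6 → word 6c00h → 00 6c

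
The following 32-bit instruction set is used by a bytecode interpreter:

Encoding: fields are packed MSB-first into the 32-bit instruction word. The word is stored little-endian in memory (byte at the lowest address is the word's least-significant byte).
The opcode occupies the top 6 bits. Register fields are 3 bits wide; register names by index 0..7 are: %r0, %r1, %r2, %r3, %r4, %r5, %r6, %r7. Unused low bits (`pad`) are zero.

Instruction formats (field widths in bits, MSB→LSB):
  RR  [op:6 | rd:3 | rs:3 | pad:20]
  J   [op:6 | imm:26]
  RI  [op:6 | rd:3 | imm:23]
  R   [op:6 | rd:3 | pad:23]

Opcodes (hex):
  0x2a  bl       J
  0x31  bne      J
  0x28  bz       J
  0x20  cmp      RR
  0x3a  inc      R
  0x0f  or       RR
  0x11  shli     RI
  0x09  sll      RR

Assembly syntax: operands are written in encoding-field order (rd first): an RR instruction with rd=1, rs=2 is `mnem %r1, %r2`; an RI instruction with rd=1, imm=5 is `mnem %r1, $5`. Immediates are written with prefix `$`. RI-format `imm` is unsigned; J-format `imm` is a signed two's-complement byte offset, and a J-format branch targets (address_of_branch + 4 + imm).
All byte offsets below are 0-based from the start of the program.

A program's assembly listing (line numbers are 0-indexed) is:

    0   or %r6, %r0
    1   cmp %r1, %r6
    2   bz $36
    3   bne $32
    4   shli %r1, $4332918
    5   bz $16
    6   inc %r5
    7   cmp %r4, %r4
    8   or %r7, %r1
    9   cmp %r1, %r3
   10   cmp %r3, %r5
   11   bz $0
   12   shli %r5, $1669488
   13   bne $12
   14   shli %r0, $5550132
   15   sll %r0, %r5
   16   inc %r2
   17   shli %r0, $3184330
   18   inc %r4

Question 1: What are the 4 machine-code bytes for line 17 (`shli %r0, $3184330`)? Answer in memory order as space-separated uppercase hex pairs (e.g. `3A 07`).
17. shli fields op=0x11:6|rd=0:3|imm=3184330:23 → word 443096cah → ca 96 30 44

CA 96 30 44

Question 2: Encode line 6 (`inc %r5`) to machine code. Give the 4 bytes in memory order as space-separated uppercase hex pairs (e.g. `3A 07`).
00 00 80 EA

6. inc fields op=0x3a:6|rd=5:3|pad=0:23 → word ea800000h → 00 00 80 ea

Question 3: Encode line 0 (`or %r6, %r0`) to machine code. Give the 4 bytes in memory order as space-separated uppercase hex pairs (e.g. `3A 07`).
00 00 00 3F

line 0 (or): pack op=0xf:6|rd=6:3|rs=0:3|pad=0:20 = 0x3f000000; little→ 00 00 00 3f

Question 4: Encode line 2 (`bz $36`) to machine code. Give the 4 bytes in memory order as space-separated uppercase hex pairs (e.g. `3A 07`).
2. bz fields op=0x28:6|imm=36:26 → word a0000024h → 24 00 00 a0

24 00 00 A0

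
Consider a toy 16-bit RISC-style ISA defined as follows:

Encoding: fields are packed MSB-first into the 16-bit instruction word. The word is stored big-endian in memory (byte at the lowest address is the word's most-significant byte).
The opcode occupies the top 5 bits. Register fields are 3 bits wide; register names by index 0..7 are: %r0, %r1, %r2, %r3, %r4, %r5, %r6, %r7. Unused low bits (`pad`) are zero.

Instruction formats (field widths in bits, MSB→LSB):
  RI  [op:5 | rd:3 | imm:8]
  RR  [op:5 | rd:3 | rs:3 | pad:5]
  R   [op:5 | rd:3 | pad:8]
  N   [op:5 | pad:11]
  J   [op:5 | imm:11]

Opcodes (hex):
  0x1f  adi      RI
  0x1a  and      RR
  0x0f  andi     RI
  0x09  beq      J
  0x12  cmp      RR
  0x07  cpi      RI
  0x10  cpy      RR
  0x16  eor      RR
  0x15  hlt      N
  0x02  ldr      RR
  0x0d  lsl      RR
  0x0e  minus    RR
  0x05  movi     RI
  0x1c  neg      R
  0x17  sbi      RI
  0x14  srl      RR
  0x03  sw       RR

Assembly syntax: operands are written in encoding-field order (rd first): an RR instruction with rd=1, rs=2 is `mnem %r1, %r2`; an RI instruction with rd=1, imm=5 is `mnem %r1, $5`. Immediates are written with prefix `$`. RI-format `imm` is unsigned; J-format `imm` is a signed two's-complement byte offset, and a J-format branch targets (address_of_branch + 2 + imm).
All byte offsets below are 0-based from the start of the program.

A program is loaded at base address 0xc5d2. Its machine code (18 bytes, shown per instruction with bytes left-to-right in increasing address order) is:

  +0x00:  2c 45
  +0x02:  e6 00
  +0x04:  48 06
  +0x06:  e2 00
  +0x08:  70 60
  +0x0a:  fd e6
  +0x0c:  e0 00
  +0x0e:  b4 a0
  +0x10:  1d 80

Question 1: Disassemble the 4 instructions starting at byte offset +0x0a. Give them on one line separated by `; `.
adi %r5, $230; neg %r0; eor %r4, %r5; sw %r5, %r4

@+0a  big-endian(fd e6) = 0xfde6
  opcode bits[15:11]=0x1f: adi/RI
  [10:8] rd=5 = %r5
  [7:0] imm=230 = $230
@+0c  big-endian(e0 00) = 0xe000
  opcode bits[15:11]=0x1c: neg/R
  [10:8] rd=0 = %r0
@+0e  big-endian(b4 a0) = 0xb4a0
  opcode bits[15:11]=0x16: eor/RR
  [10:8] rd=4 = %r4
  [7:5] rs=5 = %r5
@+10  big-endian(1d 80) = 0x1d80
  opcode bits[15:11]=0x3: sw/RR
  [10:8] rd=5 = %r5
  [7:5] rs=4 = %r4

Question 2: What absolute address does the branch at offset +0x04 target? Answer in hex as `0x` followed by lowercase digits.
0xc5de

[04] 48 06 → 0x4806
  op=0x4806>>11=0x9 ⇒ beq (J)
  [10:0] imm=6 = $6
  target = base 0xc5d2 + off 0x04 + 2 + imm 6 = 0xc5de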